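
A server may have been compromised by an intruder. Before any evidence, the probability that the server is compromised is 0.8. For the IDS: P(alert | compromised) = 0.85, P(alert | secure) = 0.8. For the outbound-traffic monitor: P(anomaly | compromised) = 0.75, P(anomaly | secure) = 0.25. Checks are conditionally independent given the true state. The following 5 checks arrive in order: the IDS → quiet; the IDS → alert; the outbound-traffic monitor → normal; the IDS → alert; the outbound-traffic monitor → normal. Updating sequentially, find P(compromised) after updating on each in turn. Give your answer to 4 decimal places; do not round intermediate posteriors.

0.2734

After the IDS='quiet': P(compromised) = 0.15·0.8000 / (0.15·0.8000 + 0.2·0.2000) ≈ 0.7500
After the IDS='alert': P(compromised) = 0.85·0.7500 / (0.85·0.7500 + 0.8·0.2500) ≈ 0.7612
After the outbound-traffic monitor='normal': P(compromised) = 0.25·0.7612 / (0.25·0.7612 + 0.75·0.2388) ≈ 0.5152
After the IDS='alert': P(compromised) = 0.85·0.5152 / (0.85·0.5152 + 0.8·0.4848) ≈ 0.5303
After the outbound-traffic monitor='normal': P(compromised) = 0.25·0.5303 / (0.25·0.5303 + 0.75·0.4697) ≈ 0.2734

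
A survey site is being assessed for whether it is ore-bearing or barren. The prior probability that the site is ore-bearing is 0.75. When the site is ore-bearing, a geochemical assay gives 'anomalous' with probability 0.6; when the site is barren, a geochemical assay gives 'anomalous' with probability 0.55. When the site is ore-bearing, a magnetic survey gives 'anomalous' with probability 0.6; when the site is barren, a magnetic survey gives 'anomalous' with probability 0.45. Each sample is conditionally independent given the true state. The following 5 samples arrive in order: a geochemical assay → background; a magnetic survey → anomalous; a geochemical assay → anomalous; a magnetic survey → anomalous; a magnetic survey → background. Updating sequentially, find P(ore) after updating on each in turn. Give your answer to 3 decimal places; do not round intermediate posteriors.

After a geochemical assay='background': P(ore) = 0.4·0.7500 / (0.4·0.7500 + 0.45·0.2500) ≈ 0.7273
After a magnetic survey='anomalous': P(ore) = 0.6·0.7273 / (0.6·0.7273 + 0.45·0.2727) ≈ 0.7805
After a geochemical assay='anomalous': P(ore) = 0.6·0.7805 / (0.6·0.7805 + 0.55·0.2195) ≈ 0.7950
After a magnetic survey='anomalous': P(ore) = 0.6·0.7950 / (0.6·0.7950 + 0.45·0.2050) ≈ 0.8380
After a magnetic survey='background': P(ore) = 0.4·0.8380 / (0.4·0.8380 + 0.55·0.1620) ≈ 0.7900

0.790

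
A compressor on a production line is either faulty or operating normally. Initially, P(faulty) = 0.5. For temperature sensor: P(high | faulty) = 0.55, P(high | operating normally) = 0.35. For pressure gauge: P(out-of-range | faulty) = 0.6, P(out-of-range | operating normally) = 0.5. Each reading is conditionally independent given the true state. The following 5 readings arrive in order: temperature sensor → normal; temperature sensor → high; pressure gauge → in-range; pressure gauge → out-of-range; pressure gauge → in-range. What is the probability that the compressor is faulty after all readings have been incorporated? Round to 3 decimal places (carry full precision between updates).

Apply Bayes' rule sequentially, carrying P(faulty) forward.
After temperature sensor='normal': P(faulty) = 0.45·0.5000 / (0.45·0.5000 + 0.65·0.5000) ≈ 0.4091
After temperature sensor='high': P(faulty) = 0.55·0.4091 / (0.55·0.4091 + 0.35·0.5909) ≈ 0.5211
After pressure gauge='in-range': P(faulty) = 0.4·0.5211 / (0.4·0.5211 + 0.5·0.4789) ≈ 0.4653
After pressure gauge='out-of-range': P(faulty) = 0.6·0.4653 / (0.6·0.4653 + 0.5·0.5347) ≈ 0.5109
After pressure gauge='in-range': P(faulty) = 0.4·0.5109 / (0.4·0.5109 + 0.5·0.4891) ≈ 0.4552

0.455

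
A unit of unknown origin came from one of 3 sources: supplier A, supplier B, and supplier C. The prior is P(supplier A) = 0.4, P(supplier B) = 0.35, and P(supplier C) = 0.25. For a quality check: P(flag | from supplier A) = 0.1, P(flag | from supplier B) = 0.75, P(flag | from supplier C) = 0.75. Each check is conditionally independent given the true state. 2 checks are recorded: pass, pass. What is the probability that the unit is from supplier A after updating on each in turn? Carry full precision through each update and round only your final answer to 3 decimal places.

After 'pass': normaliser = 0.9·0.4000 + 0.25·0.3500 + 0.25·0.2500; P(supplier A) ≈ 0.7059, P(supplier B) ≈ 0.1716, P(supplier C) ≈ 0.1225
After 'pass': normaliser = 0.9·0.7059 + 0.25·0.1716 + 0.25·0.1225; P(supplier A) ≈ 0.8963, P(supplier B) ≈ 0.0605, P(supplier C) ≈ 0.0432

0.896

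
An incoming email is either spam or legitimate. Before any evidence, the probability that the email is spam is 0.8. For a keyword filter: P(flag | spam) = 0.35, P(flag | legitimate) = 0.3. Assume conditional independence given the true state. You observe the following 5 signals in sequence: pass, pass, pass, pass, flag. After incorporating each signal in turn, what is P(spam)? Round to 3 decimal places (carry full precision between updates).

After 'pass': P(spam) = 0.65·0.8000 / (0.65·0.8000 + 0.7·0.2000) ≈ 0.7879
After 'pass': P(spam) = 0.65·0.7879 / (0.65·0.7879 + 0.7·0.2121) ≈ 0.7752
After 'pass': P(spam) = 0.65·0.7752 / (0.65·0.7752 + 0.7·0.2248) ≈ 0.7621
After 'pass': P(spam) = 0.65·0.7621 / (0.65·0.7621 + 0.7·0.2379) ≈ 0.7484
After 'flag': P(spam) = 0.35·0.7484 / (0.35·0.7484 + 0.3·0.2516) ≈ 0.7763

0.776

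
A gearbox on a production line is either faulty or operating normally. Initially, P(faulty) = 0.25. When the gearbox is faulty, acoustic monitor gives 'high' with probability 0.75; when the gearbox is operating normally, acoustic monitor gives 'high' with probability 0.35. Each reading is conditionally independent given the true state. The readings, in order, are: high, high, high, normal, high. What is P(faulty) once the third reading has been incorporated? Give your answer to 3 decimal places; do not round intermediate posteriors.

After 'high': P(faulty) = 0.75·0.2500 / (0.75·0.2500 + 0.35·0.7500) ≈ 0.4167
After 'high': P(faulty) = 0.75·0.4167 / (0.75·0.4167 + 0.35·0.5833) ≈ 0.6048
After 'high': P(faulty) = 0.75·0.6048 / (0.75·0.6048 + 0.35·0.3952) ≈ 0.7663

0.766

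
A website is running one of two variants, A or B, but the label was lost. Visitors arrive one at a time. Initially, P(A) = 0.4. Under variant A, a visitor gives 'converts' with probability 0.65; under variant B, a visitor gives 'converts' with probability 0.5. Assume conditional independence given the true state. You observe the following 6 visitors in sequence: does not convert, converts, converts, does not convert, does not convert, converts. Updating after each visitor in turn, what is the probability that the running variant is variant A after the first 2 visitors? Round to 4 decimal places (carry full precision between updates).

Each posterior becomes the prior for the next update.
After 'does not convert': P(A) = 0.35·0.4000 / (0.35·0.4000 + 0.5·0.6000) ≈ 0.3182
After 'converts': P(A) = 0.65·0.3182 / (0.65·0.3182 + 0.5·0.6818) ≈ 0.3776

0.3776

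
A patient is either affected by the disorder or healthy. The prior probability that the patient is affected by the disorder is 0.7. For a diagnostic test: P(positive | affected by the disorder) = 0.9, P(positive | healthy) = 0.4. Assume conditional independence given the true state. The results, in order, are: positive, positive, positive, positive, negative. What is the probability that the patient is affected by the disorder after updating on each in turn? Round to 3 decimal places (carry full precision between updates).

Each posterior becomes the prior for the next update.
After 'positive': P(affected) = 0.9·0.7000 / (0.9·0.7000 + 0.4·0.3000) ≈ 0.8400
After 'positive': P(affected) = 0.9·0.8400 / (0.9·0.8400 + 0.4·0.1600) ≈ 0.9220
After 'positive': P(affected) = 0.9·0.9220 / (0.9·0.9220 + 0.4·0.0780) ≈ 0.9637
After 'positive': P(affected) = 0.9·0.9637 / (0.9·0.9637 + 0.4·0.0363) ≈ 0.9836
After 'negative': P(affected) = 0.1·0.9836 / (0.1·0.9836 + 0.6·0.0164) ≈ 0.9088

0.909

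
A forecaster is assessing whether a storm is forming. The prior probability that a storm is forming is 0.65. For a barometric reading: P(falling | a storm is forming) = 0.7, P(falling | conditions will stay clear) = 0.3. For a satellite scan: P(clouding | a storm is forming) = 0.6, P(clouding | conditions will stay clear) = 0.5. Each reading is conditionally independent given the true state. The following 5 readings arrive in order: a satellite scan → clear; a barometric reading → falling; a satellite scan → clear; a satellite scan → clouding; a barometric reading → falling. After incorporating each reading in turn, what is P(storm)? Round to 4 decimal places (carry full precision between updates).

After a satellite scan='clear': P(storm) = 0.4·0.6500 / (0.4·0.6500 + 0.5·0.3500) ≈ 0.5977
After a barometric reading='falling': P(storm) = 0.7·0.5977 / (0.7·0.5977 + 0.3·0.4023) ≈ 0.7761
After a satellite scan='clear': P(storm) = 0.4·0.7761 / (0.4·0.7761 + 0.5·0.2239) ≈ 0.7350
After a satellite scan='clouding': P(storm) = 0.6·0.7350 / (0.6·0.7350 + 0.5·0.2650) ≈ 0.7689
After a barometric reading='falling': P(storm) = 0.7·0.7689 / (0.7·0.7689 + 0.3·0.2311) ≈ 0.8859

0.8859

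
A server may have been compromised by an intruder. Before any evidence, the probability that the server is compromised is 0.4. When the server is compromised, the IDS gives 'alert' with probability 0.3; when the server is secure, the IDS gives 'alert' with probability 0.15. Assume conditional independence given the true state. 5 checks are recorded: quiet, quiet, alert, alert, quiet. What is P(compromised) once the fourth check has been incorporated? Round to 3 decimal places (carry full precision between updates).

After 'quiet': P(compromised) = 0.7·0.4000 / (0.7·0.4000 + 0.85·0.6000) ≈ 0.3544
After 'quiet': P(compromised) = 0.7·0.3544 / (0.7·0.3544 + 0.85·0.6456) ≈ 0.3114
After 'alert': P(compromised) = 0.3·0.3114 / (0.3·0.3114 + 0.15·0.6886) ≈ 0.4749
After 'alert': P(compromised) = 0.3·0.4749 / (0.3·0.4749 + 0.15·0.5251) ≈ 0.6439

0.644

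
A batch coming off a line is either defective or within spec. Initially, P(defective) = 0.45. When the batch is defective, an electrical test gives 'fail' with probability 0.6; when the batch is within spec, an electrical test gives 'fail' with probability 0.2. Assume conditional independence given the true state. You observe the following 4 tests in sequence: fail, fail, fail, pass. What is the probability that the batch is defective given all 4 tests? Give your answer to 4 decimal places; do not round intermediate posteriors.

0.9170

After 'fail': P(defective) = 0.6·0.4500 / (0.6·0.4500 + 0.2·0.5500) ≈ 0.7105
After 'fail': P(defective) = 0.6·0.7105 / (0.6·0.7105 + 0.2·0.2895) ≈ 0.8804
After 'fail': P(defective) = 0.6·0.8804 / (0.6·0.8804 + 0.2·0.1196) ≈ 0.9567
After 'pass': P(defective) = 0.4·0.9567 / (0.4·0.9567 + 0.8·0.0433) ≈ 0.9170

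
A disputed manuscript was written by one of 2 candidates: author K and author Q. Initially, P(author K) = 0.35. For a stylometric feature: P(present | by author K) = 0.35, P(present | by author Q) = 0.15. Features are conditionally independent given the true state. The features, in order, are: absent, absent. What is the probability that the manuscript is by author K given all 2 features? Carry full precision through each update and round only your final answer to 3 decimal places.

0.239

Each posterior becomes the prior for the next update.
After 'absent': P(author K) = 0.65·0.3500 / (0.65·0.3500 + 0.85·0.6500) ≈ 0.2917
After 'absent': P(author K) = 0.65·0.2917 / (0.65·0.2917 + 0.85·0.7083) ≈ 0.2395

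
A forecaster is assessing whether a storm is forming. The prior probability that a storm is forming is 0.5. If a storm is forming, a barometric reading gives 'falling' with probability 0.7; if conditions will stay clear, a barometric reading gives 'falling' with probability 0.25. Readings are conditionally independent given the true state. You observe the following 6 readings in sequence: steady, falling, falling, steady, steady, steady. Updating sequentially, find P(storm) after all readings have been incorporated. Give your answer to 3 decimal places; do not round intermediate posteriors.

0.167

After 'steady': P(storm) = 0.3·0.5000 / (0.3·0.5000 + 0.75·0.5000) ≈ 0.2857
After 'falling': P(storm) = 0.7·0.2857 / (0.7·0.2857 + 0.25·0.7143) ≈ 0.5283
After 'falling': P(storm) = 0.7·0.5283 / (0.7·0.5283 + 0.25·0.4717) ≈ 0.7582
After 'steady': P(storm) = 0.3·0.7582 / (0.3·0.7582 + 0.75·0.2418) ≈ 0.5564
After 'steady': P(storm) = 0.3·0.5564 / (0.3·0.5564 + 0.75·0.4436) ≈ 0.3341
After 'steady': P(storm) = 0.3·0.3341 / (0.3·0.3341 + 0.75·0.6659) ≈ 0.1672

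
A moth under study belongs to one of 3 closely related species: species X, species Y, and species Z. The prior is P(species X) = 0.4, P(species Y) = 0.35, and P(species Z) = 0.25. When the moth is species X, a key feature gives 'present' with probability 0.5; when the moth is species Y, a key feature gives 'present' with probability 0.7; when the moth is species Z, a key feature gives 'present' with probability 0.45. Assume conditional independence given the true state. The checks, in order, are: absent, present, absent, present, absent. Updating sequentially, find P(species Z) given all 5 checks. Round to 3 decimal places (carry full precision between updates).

After 'absent': normaliser = 0.5·0.4000 + 0.3·0.3500 + 0.55·0.2500; P(species X) ≈ 0.4520, P(species Y) ≈ 0.2373, P(species Z) ≈ 0.3107
After 'present': normaliser = 0.5·0.4520 + 0.7·0.2373 + 0.45·0.3107; P(species X) ≈ 0.4249, P(species Y) ≈ 0.3123, P(species Z) ≈ 0.2629
After 'absent': normaliser = 0.5·0.4249 + 0.3·0.3123 + 0.55·0.2629; P(species X) ≈ 0.4713, P(species Y) ≈ 0.2079, P(species Z) ≈ 0.3208
After 'present': normaliser = 0.5·0.4713 + 0.7·0.2079 + 0.45·0.3208; P(species X) ≈ 0.4484, P(species Y) ≈ 0.2769, P(species Z) ≈ 0.2747
After 'absent': normaliser = 0.5·0.4484 + 0.3·0.2769 + 0.55·0.2747; P(species X) ≈ 0.4892, P(species Y) ≈ 0.1812, P(species Z) ≈ 0.3296

0.330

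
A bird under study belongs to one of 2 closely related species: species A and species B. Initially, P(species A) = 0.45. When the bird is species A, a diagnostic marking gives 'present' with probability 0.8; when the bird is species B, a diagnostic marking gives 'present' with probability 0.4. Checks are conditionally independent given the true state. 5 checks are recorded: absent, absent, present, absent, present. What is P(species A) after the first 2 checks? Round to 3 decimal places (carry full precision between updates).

After 'absent': P(species A) = 0.2·0.4500 / (0.2·0.4500 + 0.6·0.5500) ≈ 0.2143
After 'absent': P(species A) = 0.2·0.2143 / (0.2·0.2143 + 0.6·0.7857) ≈ 0.0833

0.083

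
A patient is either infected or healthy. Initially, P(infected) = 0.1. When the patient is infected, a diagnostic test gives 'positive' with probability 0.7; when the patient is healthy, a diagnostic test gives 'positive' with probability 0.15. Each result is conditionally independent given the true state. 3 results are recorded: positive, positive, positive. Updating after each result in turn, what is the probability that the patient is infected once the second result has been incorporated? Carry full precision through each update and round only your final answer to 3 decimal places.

After 'positive': P(infected) = 0.7·0.1000 / (0.7·0.1000 + 0.15·0.9000) ≈ 0.3415
After 'positive': P(infected) = 0.7·0.3415 / (0.7·0.3415 + 0.15·0.6585) ≈ 0.7076

0.708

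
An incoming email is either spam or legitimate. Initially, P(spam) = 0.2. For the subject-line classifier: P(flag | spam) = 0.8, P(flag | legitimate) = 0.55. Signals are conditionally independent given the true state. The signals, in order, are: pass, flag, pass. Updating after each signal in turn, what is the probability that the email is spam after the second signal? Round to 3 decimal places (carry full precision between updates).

After 'pass': P(spam) = 0.2·0.2000 / (0.2·0.2000 + 0.45·0.8000) ≈ 0.1000
After 'flag': P(spam) = 0.8·0.1000 / (0.8·0.1000 + 0.55·0.9000) ≈ 0.1391

0.139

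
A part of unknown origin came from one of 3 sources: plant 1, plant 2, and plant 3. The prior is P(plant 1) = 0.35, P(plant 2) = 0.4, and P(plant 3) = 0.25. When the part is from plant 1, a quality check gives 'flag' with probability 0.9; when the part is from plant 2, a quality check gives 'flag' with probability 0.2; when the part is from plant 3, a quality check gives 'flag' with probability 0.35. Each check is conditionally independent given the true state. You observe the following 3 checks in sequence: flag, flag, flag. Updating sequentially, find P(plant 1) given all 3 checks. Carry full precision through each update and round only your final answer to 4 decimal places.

After 'flag': normaliser = 0.9·0.3500 + 0.2·0.4000 + 0.35·0.2500; P(plant 1) ≈ 0.6528, P(plant 2) ≈ 0.1658, P(plant 3) ≈ 0.1813
After 'flag': normaliser = 0.9·0.6528 + 0.2·0.1658 + 0.35·0.1813; P(plant 1) ≈ 0.8588, P(plant 2) ≈ 0.0485, P(plant 3) ≈ 0.0928
After 'flag': normaliser = 0.9·0.8588 + 0.2·0.0485 + 0.35·0.0928; P(plant 1) ≈ 0.9483, P(plant 2) ≈ 0.0119, P(plant 3) ≈ 0.0398

0.9483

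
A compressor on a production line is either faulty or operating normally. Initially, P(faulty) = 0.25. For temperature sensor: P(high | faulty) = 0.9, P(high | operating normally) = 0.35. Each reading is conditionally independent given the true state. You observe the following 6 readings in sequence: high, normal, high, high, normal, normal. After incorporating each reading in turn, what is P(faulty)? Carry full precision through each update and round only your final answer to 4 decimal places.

0.0202

After 'high': P(faulty) = 0.9·0.2500 / (0.9·0.2500 + 0.35·0.7500) ≈ 0.4615
After 'normal': P(faulty) = 0.1·0.4615 / (0.1·0.4615 + 0.65·0.5385) ≈ 0.1165
After 'high': P(faulty) = 0.9·0.1165 / (0.9·0.1165 + 0.35·0.8835) ≈ 0.2532
After 'high': P(faulty) = 0.9·0.2532 / (0.9·0.2532 + 0.35·0.7468) ≈ 0.4658
After 'normal': P(faulty) = 0.1·0.4658 / (0.1·0.4658 + 0.65·0.5342) ≈ 0.1183
After 'normal': P(faulty) = 0.1·0.1183 / (0.1·0.1183 + 0.65·0.8817) ≈ 0.0202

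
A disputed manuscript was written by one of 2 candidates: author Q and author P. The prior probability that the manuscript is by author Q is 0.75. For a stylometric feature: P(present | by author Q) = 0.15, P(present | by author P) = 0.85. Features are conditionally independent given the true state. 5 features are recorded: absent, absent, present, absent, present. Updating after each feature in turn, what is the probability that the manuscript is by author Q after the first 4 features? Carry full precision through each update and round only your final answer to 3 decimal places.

0.990

Each posterior becomes the prior for the next update.
After 'absent': P(author Q) = 0.85·0.7500 / (0.85·0.7500 + 0.15·0.2500) ≈ 0.9444
After 'absent': P(author Q) = 0.85·0.9444 / (0.85·0.9444 + 0.15·0.0556) ≈ 0.9897
After 'present': P(author Q) = 0.15·0.9897 / (0.15·0.9897 + 0.85·0.0103) ≈ 0.9444
After 'absent': P(author Q) = 0.85·0.9444 / (0.85·0.9444 + 0.15·0.0556) ≈ 0.9897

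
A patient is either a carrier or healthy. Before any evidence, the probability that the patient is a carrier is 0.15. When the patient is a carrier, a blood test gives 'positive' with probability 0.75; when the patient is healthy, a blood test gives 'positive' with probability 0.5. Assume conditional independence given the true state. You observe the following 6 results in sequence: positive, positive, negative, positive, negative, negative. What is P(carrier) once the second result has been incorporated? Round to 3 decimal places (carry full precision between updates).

0.284

After 'positive': P(carrier) = 0.75·0.1500 / (0.75·0.1500 + 0.5·0.8500) ≈ 0.2093
After 'positive': P(carrier) = 0.75·0.2093 / (0.75·0.2093 + 0.5·0.7907) ≈ 0.2842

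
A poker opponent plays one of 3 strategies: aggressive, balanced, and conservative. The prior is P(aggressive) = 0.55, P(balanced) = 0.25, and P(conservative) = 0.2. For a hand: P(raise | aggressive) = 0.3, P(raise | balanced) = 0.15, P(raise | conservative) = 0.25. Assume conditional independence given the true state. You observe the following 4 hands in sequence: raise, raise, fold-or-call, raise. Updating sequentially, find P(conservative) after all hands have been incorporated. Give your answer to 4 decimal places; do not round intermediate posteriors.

0.1742

After 'raise': normaliser = 0.3·0.5500 + 0.15·0.2500 + 0.25·0.2000; P(aggressive) ≈ 0.6535, P(balanced) ≈ 0.1485, P(conservative) ≈ 0.1980
After 'raise': normaliser = 0.3·0.6535 + 0.15·0.1485 + 0.25·0.1980; P(aggressive) ≈ 0.7320, P(balanced) ≈ 0.0832, P(conservative) ≈ 0.1848
After 'fold-or-call': normaliser = 0.7·0.7320 + 0.85·0.0832 + 0.75·0.1848; P(aggressive) ≈ 0.7100, P(balanced) ≈ 0.0980, P(conservative) ≈ 0.1921
After 'raise': normaliser = 0.3·0.7100 + 0.15·0.0980 + 0.25·0.1921; P(aggressive) ≈ 0.7725, P(balanced) ≈ 0.0533, P(conservative) ≈ 0.1742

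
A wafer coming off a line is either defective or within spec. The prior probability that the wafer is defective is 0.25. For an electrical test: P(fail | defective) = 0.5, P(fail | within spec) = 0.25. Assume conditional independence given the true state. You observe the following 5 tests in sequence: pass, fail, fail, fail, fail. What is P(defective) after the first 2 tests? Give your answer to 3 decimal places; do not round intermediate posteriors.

0.308

After 'pass': P(defective) = 0.5·0.2500 / (0.5·0.2500 + 0.75·0.7500) ≈ 0.1818
After 'fail': P(defective) = 0.5·0.1818 / (0.5·0.1818 + 0.25·0.8182) ≈ 0.3077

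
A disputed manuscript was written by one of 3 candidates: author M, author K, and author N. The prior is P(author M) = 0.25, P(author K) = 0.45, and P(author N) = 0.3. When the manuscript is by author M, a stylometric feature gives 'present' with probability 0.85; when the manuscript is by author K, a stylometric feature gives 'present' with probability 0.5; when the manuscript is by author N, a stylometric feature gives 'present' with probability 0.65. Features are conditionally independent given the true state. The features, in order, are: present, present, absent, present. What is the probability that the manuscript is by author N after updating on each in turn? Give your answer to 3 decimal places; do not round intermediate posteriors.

Each posterior becomes the prior for the next update.
After 'present': normaliser = 0.85·0.2500 + 0.5·0.4500 + 0.65·0.3000; P(author M) ≈ 0.3360, P(author K) ≈ 0.3557, P(author N) ≈ 0.3083
After 'present': normaliser = 0.85·0.3360 + 0.5·0.3557 + 0.65·0.3083; P(author M) ≈ 0.4302, P(author K) ≈ 0.2679, P(author N) ≈ 0.3019
After 'absent': normaliser = 0.15·0.4302 + 0.5·0.2679 + 0.35·0.3019; P(author M) ≈ 0.2122, P(author K) ≈ 0.4405, P(author N) ≈ 0.3474
After 'present': normaliser = 0.85·0.2122 + 0.5·0.4405 + 0.65·0.3474; P(author M) ≈ 0.2879, P(author K) ≈ 0.3516, P(author N) ≈ 0.3605

0.360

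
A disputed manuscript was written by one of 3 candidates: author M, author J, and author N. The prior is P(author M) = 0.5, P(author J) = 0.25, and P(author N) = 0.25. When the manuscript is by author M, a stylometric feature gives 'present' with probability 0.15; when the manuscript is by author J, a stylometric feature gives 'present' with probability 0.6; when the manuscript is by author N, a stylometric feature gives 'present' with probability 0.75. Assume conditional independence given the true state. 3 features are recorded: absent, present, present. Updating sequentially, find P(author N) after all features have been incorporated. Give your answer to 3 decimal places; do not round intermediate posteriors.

0.436

After 'absent': normaliser = 0.85·0.5000 + 0.4·0.2500 + 0.25·0.2500; P(author M) ≈ 0.7234, P(author J) ≈ 0.1702, P(author N) ≈ 0.1064
After 'present': normaliser = 0.15·0.7234 + 0.6·0.1702 + 0.75·0.1064; P(author M) ≈ 0.3736, P(author J) ≈ 0.3516, P(author N) ≈ 0.2747
After 'present': normaliser = 0.15·0.3736 + 0.6·0.3516 + 0.75·0.2747; P(author M) ≈ 0.1185, P(author J) ≈ 0.4460, P(author N) ≈ 0.4355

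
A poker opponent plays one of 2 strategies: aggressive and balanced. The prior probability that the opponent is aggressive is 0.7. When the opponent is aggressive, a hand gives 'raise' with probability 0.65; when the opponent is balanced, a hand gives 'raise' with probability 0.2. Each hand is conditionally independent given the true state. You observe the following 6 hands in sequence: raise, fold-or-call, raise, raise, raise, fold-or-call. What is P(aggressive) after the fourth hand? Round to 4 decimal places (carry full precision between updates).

After 'raise': P(aggressive) = 0.65·0.7000 / (0.65·0.7000 + 0.2·0.3000) ≈ 0.8835
After 'fold-or-call': P(aggressive) = 0.35·0.8835 / (0.35·0.8835 + 0.8·0.1165) ≈ 0.7684
After 'raise': P(aggressive) = 0.65·0.7684 / (0.65·0.7684 + 0.2·0.2316) ≈ 0.9151
After 'raise': P(aggressive) = 0.65·0.9151 / (0.65·0.9151 + 0.2·0.0849) ≈ 0.9723

0.9723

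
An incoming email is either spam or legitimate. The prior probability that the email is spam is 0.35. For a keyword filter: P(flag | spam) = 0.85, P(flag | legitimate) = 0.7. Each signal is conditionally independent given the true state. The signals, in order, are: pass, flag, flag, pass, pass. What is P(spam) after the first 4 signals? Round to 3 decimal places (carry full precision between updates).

After 'pass': P(spam) = 0.15·0.3500 / (0.15·0.3500 + 0.3·0.6500) ≈ 0.2121
After 'flag': P(spam) = 0.85·0.2121 / (0.85·0.2121 + 0.7·0.7879) ≈ 0.2464
After 'flag': P(spam) = 0.85·0.2464 / (0.85·0.2464 + 0.7·0.7536) ≈ 0.2842
After 'pass': P(spam) = 0.15·0.2842 / (0.15·0.2842 + 0.3·0.7158) ≈ 0.1656

0.166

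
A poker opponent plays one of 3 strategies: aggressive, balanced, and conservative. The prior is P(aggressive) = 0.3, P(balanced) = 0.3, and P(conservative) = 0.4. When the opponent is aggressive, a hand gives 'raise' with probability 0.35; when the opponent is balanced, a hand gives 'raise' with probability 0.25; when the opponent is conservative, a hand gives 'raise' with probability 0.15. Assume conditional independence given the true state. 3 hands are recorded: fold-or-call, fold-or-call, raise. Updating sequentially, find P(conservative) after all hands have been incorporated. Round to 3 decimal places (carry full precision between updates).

Apply Bayes' rule sequentially, carrying P(conservative) forward.
After 'fold-or-call': normaliser = 0.65·0.3000 + 0.75·0.3000 + 0.85·0.4000; P(aggressive) ≈ 0.2566, P(balanced) ≈ 0.2961, P(conservative) ≈ 0.4474
After 'fold-or-call': normaliser = 0.65·0.2566 + 0.75·0.2961 + 0.85·0.4474; P(aggressive) ≈ 0.2169, P(balanced) ≈ 0.2887, P(conservative) ≈ 0.4944
After 'raise': normaliser = 0.35·0.2169 + 0.25·0.2887 + 0.15·0.4944; P(aggressive) ≈ 0.3415, P(balanced) ≈ 0.3248, P(conservative) ≈ 0.3337

0.334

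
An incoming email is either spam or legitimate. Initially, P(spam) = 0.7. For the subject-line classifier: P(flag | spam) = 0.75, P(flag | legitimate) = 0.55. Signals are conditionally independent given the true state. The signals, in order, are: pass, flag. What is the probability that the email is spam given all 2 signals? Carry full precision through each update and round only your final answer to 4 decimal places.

Apply Bayes' rule sequentially, carrying P(spam) forward.
After 'pass': P(spam) = 0.25·0.7000 / (0.25·0.7000 + 0.45·0.3000) ≈ 0.5645
After 'flag': P(spam) = 0.75·0.5645 / (0.75·0.5645 + 0.55·0.4355) ≈ 0.6387

0.6387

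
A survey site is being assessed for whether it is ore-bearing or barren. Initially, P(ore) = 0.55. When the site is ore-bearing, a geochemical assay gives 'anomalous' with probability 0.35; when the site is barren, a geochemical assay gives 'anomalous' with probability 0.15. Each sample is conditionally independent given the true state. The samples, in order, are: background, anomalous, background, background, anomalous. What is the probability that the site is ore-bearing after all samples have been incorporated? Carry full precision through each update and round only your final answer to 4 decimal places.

0.7485

After 'background': P(ore) = 0.65·0.5500 / (0.65·0.5500 + 0.85·0.4500) ≈ 0.4831
After 'anomalous': P(ore) = 0.35·0.4831 / (0.35·0.4831 + 0.15·0.5169) ≈ 0.6856
After 'background': P(ore) = 0.65·0.6856 / (0.65·0.6856 + 0.85·0.3144) ≈ 0.6251
After 'background': P(ore) = 0.65·0.6251 / (0.65·0.6251 + 0.85·0.3749) ≈ 0.5605
After 'anomalous': P(ore) = 0.35·0.5605 / (0.35·0.5605 + 0.15·0.4395) ≈ 0.7485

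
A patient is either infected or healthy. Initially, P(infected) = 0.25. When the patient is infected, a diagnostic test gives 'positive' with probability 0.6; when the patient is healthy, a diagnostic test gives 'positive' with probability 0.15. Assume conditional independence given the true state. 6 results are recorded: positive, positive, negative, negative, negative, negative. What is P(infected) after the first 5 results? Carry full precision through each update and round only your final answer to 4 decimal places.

0.3572

After 'positive': P(infected) = 0.6·0.2500 / (0.6·0.2500 + 0.15·0.7500) ≈ 0.5714
After 'positive': P(infected) = 0.6·0.5714 / (0.6·0.5714 + 0.15·0.4286) ≈ 0.8421
After 'negative': P(infected) = 0.4·0.8421 / (0.4·0.8421 + 0.85·0.1579) ≈ 0.7151
After 'negative': P(infected) = 0.4·0.7151 / (0.4·0.7151 + 0.85·0.2849) ≈ 0.5415
After 'negative': P(infected) = 0.4·0.5415 / (0.4·0.5415 + 0.85·0.4585) ≈ 0.3572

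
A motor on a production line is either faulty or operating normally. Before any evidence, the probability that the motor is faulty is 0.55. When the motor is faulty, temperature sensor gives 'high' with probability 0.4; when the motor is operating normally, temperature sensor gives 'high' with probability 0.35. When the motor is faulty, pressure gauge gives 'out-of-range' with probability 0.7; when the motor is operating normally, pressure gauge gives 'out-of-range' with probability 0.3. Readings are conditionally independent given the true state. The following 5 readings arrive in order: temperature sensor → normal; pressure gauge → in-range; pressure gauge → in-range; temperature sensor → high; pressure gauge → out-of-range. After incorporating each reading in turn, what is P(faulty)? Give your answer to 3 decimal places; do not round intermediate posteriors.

0.356

After temperature sensor='normal': P(faulty) = 0.6·0.5500 / (0.6·0.5500 + 0.65·0.4500) ≈ 0.5301
After pressure gauge='in-range': P(faulty) = 0.3·0.5301 / (0.3·0.5301 + 0.7·0.4699) ≈ 0.3259
After pressure gauge='in-range': P(faulty) = 0.3·0.3259 / (0.3·0.3259 + 0.7·0.6741) ≈ 0.1717
After temperature sensor='high': P(faulty) = 0.4·0.1717 / (0.4·0.1717 + 0.35·0.8283) ≈ 0.1915
After pressure gauge='out-of-range': P(faulty) = 0.7·0.1915 / (0.7·0.1915 + 0.3·0.8085) ≈ 0.3559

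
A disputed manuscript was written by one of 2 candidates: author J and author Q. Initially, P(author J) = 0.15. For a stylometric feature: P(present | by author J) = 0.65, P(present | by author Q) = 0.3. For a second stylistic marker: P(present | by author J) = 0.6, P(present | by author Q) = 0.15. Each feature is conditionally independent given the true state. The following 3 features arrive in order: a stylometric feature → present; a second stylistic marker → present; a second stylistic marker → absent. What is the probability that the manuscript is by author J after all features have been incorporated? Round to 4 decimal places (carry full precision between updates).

Each posterior becomes the prior for the next update.
After a stylometric feature='present': P(author J) = 0.65·0.1500 / (0.65·0.1500 + 0.3·0.8500) ≈ 0.2766
After a second stylistic marker='present': P(author J) = 0.6·0.2766 / (0.6·0.2766 + 0.15·0.7234) ≈ 0.6047
After a second stylistic marker='absent': P(author J) = 0.4·0.6047 / (0.4·0.6047 + 0.85·0.3953) ≈ 0.4185

0.4185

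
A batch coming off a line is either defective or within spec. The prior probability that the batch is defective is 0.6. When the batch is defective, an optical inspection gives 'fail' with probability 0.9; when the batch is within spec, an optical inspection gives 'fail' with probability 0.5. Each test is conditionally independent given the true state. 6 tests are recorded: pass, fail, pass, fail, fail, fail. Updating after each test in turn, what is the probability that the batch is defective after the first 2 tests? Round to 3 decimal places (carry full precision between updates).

0.351

After 'pass': P(defective) = 0.1·0.6000 / (0.1·0.6000 + 0.5·0.4000) ≈ 0.2308
After 'fail': P(defective) = 0.9·0.2308 / (0.9·0.2308 + 0.5·0.7692) ≈ 0.3506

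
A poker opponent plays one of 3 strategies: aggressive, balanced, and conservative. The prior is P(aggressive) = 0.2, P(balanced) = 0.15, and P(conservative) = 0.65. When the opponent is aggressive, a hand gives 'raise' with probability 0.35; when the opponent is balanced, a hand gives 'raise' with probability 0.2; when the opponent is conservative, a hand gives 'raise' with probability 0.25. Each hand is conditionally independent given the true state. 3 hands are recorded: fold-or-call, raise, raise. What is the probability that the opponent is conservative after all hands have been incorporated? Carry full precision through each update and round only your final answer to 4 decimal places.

After 'fold-or-call': normaliser = 0.65·0.2000 + 0.8·0.1500 + 0.75·0.6500; P(aggressive) ≈ 0.1763, P(balanced) ≈ 0.1627, P(conservative) ≈ 0.6610
After 'raise': normaliser = 0.35·0.1763 + 0.2·0.1627 + 0.25·0.6610; P(aggressive) ≈ 0.2378, P(balanced) ≈ 0.1254, P(conservative) ≈ 0.6368
After 'raise': normaliser = 0.35·0.2378 + 0.2·0.1254 + 0.25·0.6368; P(aggressive) ≈ 0.3111, P(balanced) ≈ 0.0938, P(conservative) ≈ 0.5952

0.5952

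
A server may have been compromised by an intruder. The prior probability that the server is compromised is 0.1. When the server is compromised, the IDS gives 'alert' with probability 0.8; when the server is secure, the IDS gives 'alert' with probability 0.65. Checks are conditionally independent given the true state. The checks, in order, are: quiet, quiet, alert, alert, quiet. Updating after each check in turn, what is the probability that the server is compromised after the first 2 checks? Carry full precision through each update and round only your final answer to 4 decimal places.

0.0350

After 'quiet': P(compromised) = 0.2·0.1000 / (0.2·0.1000 + 0.35·0.9000) ≈ 0.0597
After 'quiet': P(compromised) = 0.2·0.0597 / (0.2·0.0597 + 0.35·0.9403) ≈ 0.0350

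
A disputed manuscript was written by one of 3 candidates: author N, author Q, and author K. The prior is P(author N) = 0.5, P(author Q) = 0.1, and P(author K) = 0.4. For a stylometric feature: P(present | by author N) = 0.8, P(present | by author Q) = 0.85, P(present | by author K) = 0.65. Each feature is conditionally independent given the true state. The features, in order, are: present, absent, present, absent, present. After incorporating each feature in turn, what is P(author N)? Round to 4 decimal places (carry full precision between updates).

Apply Bayes' rule sequentially, carrying P(author N) forward.
After 'present': normaliser = 0.8·0.5000 + 0.85·0.1000 + 0.65·0.4000; P(author N) ≈ 0.5369, P(author Q) ≈ 0.1141, P(author K) ≈ 0.3490
After 'absent': normaliser = 0.2·0.5369 + 0.15·0.1141 + 0.35·0.3490; P(author N) ≈ 0.4354, P(author Q) ≈ 0.0694, P(author K) ≈ 0.4952
After 'present': normaliser = 0.8·0.4354 + 0.85·0.0694 + 0.65·0.4952; P(author N) ≈ 0.4777, P(author Q) ≈ 0.0809, P(author K) ≈ 0.4415
After 'absent': normaliser = 0.2·0.4777 + 0.15·0.0809 + 0.35·0.4415; P(author N) ≈ 0.3644, P(author Q) ≈ 0.0463, P(author K) ≈ 0.5893
After 'present': normaliser = 0.8·0.3644 + 0.85·0.0463 + 0.65·0.5893; P(author N) ≈ 0.4083, P(author Q) ≈ 0.0551, P(author K) ≈ 0.5366

0.4083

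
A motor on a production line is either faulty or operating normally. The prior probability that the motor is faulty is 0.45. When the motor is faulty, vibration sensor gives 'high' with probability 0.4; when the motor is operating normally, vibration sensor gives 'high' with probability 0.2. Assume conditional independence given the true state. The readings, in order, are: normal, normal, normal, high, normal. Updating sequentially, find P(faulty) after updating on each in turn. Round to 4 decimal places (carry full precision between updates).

0.3411

After 'normal': P(faulty) = 0.6·0.4500 / (0.6·0.4500 + 0.8·0.5500) ≈ 0.3803
After 'normal': P(faulty) = 0.6·0.3803 / (0.6·0.3803 + 0.8·0.6197) ≈ 0.3152
After 'normal': P(faulty) = 0.6·0.3152 / (0.6·0.3152 + 0.8·0.6848) ≈ 0.2566
After 'high': P(faulty) = 0.4·0.2566 / (0.4·0.2566 + 0.2·0.7434) ≈ 0.4084
After 'normal': P(faulty) = 0.6·0.4084 / (0.6·0.4084 + 0.8·0.5916) ≈ 0.3411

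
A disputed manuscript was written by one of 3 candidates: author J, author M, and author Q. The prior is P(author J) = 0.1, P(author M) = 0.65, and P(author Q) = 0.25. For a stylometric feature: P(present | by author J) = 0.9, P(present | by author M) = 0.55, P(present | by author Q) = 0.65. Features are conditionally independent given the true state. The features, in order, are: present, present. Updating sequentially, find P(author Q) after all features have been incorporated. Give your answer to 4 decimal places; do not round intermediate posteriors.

After 'present': normaliser = 0.9·0.1000 + 0.55·0.6500 + 0.65·0.2500; P(author J) ≈ 0.1475, P(author M) ≈ 0.5861, P(author Q) ≈ 0.2664
After 'present': normaliser = 0.9·0.1475 + 0.55·0.5861 + 0.65·0.2664; P(author J) ≈ 0.2114, P(author M) ≈ 0.5130, P(author Q) ≈ 0.2756

0.2756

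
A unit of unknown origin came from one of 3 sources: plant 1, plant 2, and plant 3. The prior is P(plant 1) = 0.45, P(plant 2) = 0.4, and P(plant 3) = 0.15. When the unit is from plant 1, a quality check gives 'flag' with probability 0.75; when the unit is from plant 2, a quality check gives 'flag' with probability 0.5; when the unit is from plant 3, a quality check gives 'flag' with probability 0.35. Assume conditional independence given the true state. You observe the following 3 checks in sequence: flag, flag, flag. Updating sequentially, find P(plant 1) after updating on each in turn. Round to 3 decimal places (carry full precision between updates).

Apply Bayes' rule sequentially, carrying P(plant 1) forward.
After 'flag': normaliser = 0.75·0.4500 + 0.5·0.4000 + 0.35·0.1500; P(plant 1) ≈ 0.5720, P(plant 2) ≈ 0.3390, P(plant 3) ≈ 0.0890
After 'flag': normaliser = 0.75·0.5720 + 0.5·0.3390 + 0.35·0.0890; P(plant 1) ≈ 0.6814, P(plant 2) ≈ 0.2692, P(plant 3) ≈ 0.0495
After 'flag': normaliser = 0.75·0.6814 + 0.5·0.2692 + 0.35·0.0495; P(plant 1) ≈ 0.7709, P(plant 2) ≈ 0.2030, P(plant 3) ≈ 0.0261

0.771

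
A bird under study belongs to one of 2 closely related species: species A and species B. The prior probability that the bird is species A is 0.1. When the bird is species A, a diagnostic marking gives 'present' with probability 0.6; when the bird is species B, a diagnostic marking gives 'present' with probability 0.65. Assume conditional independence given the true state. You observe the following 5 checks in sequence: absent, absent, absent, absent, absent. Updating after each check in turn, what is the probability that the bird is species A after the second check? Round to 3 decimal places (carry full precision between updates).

0.127

After 'absent': P(species A) = 0.4·0.1000 / (0.4·0.1000 + 0.35·0.9000) ≈ 0.1127
After 'absent': P(species A) = 0.4·0.1127 / (0.4·0.1127 + 0.35·0.8873) ≈ 0.1267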